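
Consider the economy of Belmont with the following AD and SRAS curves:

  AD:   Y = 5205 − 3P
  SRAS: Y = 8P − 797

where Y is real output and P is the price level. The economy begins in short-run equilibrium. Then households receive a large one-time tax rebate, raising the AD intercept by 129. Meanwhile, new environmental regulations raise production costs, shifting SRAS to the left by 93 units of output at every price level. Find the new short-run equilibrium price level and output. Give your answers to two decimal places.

After both shocks: AD is Y = 5334 − 3P and SRAS is Y = 8P − 890.
Setting them equal: 6224 = 11P, so P = 565.82.
Substituting into AD, Y = 3636.55.

P = 565.82, Y = 3636.55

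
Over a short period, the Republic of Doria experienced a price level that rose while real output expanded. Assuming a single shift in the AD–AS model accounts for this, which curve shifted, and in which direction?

P rose and Y rose. An AD shift moves P and Y in the same direction; an SRAS shift moves them in opposite directions.
Here P and Y moved in the same direction, so the AD curve shifted.
Since Y rose, AD shifted right.

AD shifted right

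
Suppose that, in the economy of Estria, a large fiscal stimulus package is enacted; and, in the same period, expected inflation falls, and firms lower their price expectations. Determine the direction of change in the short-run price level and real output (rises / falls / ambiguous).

Price level: ambiguous; output: rises

The first event is a positive demand shock: AD shifts right, which by itself pushes P up and Y up.
The second is a favourable supply shock: SRAS shifts right, which by itself pushes P down and Y up.
The two shocks push P in opposite directions, so the effect on P is ambiguous. Both shocks push Y up, so Y rises.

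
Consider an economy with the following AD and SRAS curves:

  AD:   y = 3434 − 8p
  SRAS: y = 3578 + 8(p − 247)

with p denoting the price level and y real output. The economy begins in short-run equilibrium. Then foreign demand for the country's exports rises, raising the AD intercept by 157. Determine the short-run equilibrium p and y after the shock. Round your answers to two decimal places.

p = 124.31, y = 2596.50

This is a positive demand shock: AD shifts right.
New AD: y = 3591 − 8p.
SRAS can be written y = 1602 + 8p.
Set AD = SRAS: 3591 − 8p = 1602 + 8p, so 1989 = 16p and p = 124.31.
Substituting into AD, y = 2596.50.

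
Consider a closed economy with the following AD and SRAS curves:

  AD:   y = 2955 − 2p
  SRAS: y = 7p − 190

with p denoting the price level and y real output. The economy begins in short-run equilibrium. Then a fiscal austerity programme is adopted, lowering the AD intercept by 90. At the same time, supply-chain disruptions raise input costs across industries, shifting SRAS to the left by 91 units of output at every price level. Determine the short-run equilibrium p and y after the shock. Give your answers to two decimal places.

p = 349.56, y = 2165.89

After both shocks: AD is y = 2865 − 2p and SRAS is y = 7p − 281.
Setting them equal: 3146 = 9p, so p = 349.56.
Substituting into AD, y = 2165.89.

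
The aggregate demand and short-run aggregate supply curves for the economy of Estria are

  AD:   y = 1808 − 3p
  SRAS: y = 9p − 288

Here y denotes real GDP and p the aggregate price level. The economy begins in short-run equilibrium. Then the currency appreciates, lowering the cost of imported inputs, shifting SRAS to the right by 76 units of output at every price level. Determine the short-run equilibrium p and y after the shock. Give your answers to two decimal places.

p = 168.33, y = 1303.00

This is a positive supply shock: SRAS shifts right.
New SRAS: y = 9p − 212.
Set AD = SRAS: 1808 − 3p = 9p − 212, so 2020 = 12p and p = 168.33.
Substituting into AD, y = 1303.00.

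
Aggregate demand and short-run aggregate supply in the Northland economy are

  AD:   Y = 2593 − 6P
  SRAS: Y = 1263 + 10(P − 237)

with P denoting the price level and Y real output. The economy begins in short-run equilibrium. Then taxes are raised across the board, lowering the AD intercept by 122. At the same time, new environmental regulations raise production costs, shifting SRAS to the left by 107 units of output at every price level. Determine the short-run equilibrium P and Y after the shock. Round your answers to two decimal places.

P = 230.31, Y = 1089.13

After both shocks: AD is Y = 2471 − 6P and SRAS is Y = 10P − 1214.
Setting them equal: 3685 = 16P, so P = 230.31.
Substituting into AD, Y = 1089.13.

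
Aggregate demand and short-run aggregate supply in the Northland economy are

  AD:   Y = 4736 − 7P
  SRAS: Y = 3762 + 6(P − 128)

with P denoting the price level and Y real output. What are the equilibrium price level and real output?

P = 134, Y = 3798

Write SRAS as Y = 3762 + 6P − 768 = 2994 + 6P.
Set AD = SRAS: 4736 − 7P = 2994 + 6P, so 1742 = 13P and P = 134.
Then Y = 4736 − 7·134 = 3798.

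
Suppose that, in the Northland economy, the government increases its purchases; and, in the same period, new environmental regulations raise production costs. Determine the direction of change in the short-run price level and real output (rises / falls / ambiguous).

The first event is a positive demand shock: AD shifts right, which by itself pushes P up and Y up.
The second is an adverse supply shock: SRAS shifts left, which by itself pushes P up and Y down.
Both shocks push P up, so P rises. The two shocks push Y in opposite directions, so the effect on Y is ambiguous.

Price level: rises; output: ambiguous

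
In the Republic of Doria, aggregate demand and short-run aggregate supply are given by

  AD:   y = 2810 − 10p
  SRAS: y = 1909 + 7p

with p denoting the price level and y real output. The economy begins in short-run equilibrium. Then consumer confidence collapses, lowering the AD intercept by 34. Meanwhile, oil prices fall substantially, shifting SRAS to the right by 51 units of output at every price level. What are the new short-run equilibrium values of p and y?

p = 48, y = 2296

After both shocks: AD is y = 2776 − 10p and SRAS is y = 1960 + 7p.
Setting them equal: 816 = 17p, so p = 48.
y = 2776 − 10·48 = 2296.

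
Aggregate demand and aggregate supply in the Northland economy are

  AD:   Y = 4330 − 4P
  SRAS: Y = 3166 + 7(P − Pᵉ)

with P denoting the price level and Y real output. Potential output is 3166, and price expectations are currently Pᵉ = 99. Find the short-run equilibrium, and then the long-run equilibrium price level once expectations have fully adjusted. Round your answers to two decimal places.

Short run: with Pᵉ = 99, SRAS is Y = 2473 + 7P. Setting AD = SRAS gives 1857 = 11P, so P = 168.82 and Y = 4330 − 4P = 3654.73.
Output 3654.73 is above potential 3166, so over time expected prices rise and SRAS shifts left until Y returns to 3166.
Long run: Y = 3166 on the AD curve gives 3166 = 4330 − 4P, so P = 291.00.

Short run: P = 168.82, Y = 3654.73. Long run: P = 291.00.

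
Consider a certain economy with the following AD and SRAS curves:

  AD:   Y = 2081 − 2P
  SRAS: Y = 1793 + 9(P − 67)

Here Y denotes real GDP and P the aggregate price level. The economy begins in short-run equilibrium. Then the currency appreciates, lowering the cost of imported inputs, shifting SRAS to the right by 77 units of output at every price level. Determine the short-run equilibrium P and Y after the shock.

P = 74, Y = 1933

This is a positive supply shock: SRAS shifts right.
New SRAS: Y = 1267 + 9P.
Set AD = SRAS: 2081 − 2P = 1267 + 9P, so 814 = 11P and P = 74.
Y = 2081 − 2·74 = 1933.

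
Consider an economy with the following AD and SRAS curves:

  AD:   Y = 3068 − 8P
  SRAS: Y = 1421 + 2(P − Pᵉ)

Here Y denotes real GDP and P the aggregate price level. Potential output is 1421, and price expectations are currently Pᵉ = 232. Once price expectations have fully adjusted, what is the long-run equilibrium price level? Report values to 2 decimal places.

Long-run P = 205.88

Short run: with Pᵉ = 232, SRAS is Y = 957 + 2P. Setting AD = SRAS gives 2111 = 10P, so P = 211.10 and Y = 3068 − 8P = 1379.20.
Output 1379.20 is below potential 1421, so over time expected prices fall and SRAS shifts right until Y returns to 1421.
Long run: Y = 1421 on the AD curve gives 1421 = 3068 − 8P, so P = 205.88.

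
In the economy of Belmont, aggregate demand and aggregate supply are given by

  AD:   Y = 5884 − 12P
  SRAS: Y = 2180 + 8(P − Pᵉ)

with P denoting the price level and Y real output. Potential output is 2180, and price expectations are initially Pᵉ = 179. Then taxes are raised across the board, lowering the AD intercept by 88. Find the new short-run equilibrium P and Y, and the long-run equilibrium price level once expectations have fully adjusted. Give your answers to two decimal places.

AD shifts left: new AD is Y = 5796 − 12P. With Pᵉ = 179, SRAS is Y = 748 + 8P.
Short run: 5796 − 12P = 748 + 8P gives 5048 = 20P, so P = 252.40 and Y = 5796 − 12P = 2767.20.
Y = 2767.20 is above potential 2180; expectations adjust and SRAS shifts left until Y = 2180.
Long run: on the new AD curve, 2180 = 5796 − 12P gives P = 301.33.

Short run: P = 252.40, Y = 2767.20. Long run: P = 301.33.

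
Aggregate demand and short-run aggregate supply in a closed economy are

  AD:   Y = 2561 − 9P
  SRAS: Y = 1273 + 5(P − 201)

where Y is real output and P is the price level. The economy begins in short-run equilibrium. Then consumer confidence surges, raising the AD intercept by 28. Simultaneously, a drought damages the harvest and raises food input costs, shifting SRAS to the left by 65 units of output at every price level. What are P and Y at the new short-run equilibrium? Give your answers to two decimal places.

P = 170.43, Y = 1055.14

After both shocks: AD is Y = 2589 − 9P and SRAS is Y = 203 + 5P.
Setting them equal: 2386 = 14P, so P = 170.43.
Substituting into AD, Y = 1055.14.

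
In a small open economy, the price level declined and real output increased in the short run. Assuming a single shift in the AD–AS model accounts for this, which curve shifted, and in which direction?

P fell and Y rose. An AD shift moves P and Y in the same direction; an SRAS shift moves them in opposite directions.
Here P and Y moved in opposite directions, so the SRAS curve shifted.
Since Y rose, SRAS shifted right.

SRAS shifted right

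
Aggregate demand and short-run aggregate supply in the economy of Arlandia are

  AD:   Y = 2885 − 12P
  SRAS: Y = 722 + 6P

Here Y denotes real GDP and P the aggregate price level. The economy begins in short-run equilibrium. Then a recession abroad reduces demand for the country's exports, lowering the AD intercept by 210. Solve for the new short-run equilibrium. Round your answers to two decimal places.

This is a negative demand shock: AD shifts left.
New AD: Y = 2675 − 12P.
Set AD = SRAS: 2675 − 12P = 722 + 6P, so 1953 = 18P and P = 108.50.
Substituting into AD, Y = 1373.00.

P = 108.50, Y = 1373.00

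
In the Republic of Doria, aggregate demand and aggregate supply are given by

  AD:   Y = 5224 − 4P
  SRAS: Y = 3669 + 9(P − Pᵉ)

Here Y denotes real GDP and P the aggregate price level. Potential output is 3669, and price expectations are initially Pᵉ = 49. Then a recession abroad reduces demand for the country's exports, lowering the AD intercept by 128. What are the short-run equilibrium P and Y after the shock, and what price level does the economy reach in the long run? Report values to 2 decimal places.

Short run: P = 143.69, Y = 4521.23. Long run: P = 356.75.

AD shifts left: new AD is Y = 5096 − 4P. With Pᵉ = 49, SRAS is Y = 3228 + 9P.
Short run: 5096 − 4P = 3228 + 9P gives 1868 = 13P, so P = 143.69 and Y = 5096 − 4P = 4521.23.
Y = 4521.23 is above potential 3669; expectations adjust and SRAS shifts left until Y = 3669.
Long run: on the new AD curve, 3669 = 5096 − 4P gives P = 356.75.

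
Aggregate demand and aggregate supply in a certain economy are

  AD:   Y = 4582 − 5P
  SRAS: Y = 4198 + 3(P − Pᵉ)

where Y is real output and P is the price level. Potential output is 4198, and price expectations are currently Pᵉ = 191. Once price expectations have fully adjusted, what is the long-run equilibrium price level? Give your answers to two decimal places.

Long-run P = 76.80

Short run: with Pᵉ = 191, SRAS is Y = 3625 + 3P. Setting AD = SRAS gives 957 = 8P, so P = 119.63 and Y = 4582 − 5P = 3983.88.
Output 3983.88 is below potential 4198, so over time expected prices fall and SRAS shifts right until Y returns to 4198.
Long run: Y = 4198 on the AD curve gives 4198 = 4582 − 5P, so P = 76.80.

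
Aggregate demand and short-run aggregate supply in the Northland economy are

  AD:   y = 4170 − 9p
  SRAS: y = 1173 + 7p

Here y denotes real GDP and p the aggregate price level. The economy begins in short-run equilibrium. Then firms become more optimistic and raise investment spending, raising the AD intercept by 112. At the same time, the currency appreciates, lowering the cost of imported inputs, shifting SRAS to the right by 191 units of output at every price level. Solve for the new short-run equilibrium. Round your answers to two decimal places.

p = 182.38, y = 2640.63

After both shocks: AD is y = 4282 − 9p and SRAS is y = 1364 + 7p.
Setting them equal: 2918 = 16p, so p = 182.38.
Substituting into AD, y = 2640.63.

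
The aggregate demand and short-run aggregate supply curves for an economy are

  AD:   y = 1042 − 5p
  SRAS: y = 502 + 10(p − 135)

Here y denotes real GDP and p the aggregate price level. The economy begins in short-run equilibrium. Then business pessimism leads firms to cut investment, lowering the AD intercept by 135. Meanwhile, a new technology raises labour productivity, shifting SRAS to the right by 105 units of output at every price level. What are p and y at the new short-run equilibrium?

p = 110, y = 357

After both shocks: AD is y = 907 − 5p and SRAS is y = 10p − 743.
Setting them equal: 1650 = 15p, so p = 110.
y = 907 − 5·110 = 357.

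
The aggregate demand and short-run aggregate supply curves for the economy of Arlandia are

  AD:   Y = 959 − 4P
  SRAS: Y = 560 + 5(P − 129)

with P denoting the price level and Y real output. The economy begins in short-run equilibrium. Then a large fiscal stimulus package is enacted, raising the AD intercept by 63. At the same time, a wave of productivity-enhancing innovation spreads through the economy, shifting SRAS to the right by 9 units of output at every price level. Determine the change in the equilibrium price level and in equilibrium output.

ΔP = +6, ΔY = +39

After both shocks: AD is Y = 1022 − 4P and SRAS is Y = 5P − 76.
Setting them equal: 1098 = 9P, so P = 122.
Y = 1022 − 4·122 = 534.
Initially P = 116, Y = 495, so ΔP = +6 and ΔY = +39.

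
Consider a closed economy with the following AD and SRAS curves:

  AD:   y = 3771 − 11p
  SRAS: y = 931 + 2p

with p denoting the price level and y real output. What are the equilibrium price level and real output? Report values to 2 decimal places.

p = 218.46, y = 1367.92

Set AD = SRAS: 3771 − 11p = 931 + 2p, so 2840 = 13p and p = 218.46.
Substituting into AD, y = 3771 − 11p = 1367.92.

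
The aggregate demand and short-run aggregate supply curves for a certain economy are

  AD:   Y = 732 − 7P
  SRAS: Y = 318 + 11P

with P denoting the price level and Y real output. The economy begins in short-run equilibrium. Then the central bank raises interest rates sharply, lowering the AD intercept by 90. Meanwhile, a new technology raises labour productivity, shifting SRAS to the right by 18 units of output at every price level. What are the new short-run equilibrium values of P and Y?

After both shocks: AD is Y = 642 − 7P and SRAS is Y = 336 + 11P.
Setting them equal: 306 = 18P, so P = 17.
Y = 642 − 7·17 = 523.

P = 17, Y = 523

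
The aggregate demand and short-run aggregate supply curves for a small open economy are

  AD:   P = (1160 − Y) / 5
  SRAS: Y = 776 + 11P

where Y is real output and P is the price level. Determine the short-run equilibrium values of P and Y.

Rearrange AD to Y = 1160 − 5P.
Set AD = SRAS: 1160 − 5P = 776 + 11P, so 384 = 16P and P = 24.
Then Y = 1160 − 5·24 = 1040.

P = 24, Y = 1040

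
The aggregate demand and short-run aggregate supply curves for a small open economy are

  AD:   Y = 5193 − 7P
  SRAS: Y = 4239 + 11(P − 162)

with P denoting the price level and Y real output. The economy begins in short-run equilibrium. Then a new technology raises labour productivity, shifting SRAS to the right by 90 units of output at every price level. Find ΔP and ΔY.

ΔP = -5, ΔY = +35

This is a positive supply shock: SRAS shifts right.
New SRAS: Y = 2547 + 11P.
Set AD = SRAS: 5193 − 7P = 2547 + 11P, so 2646 = 18P and P = 147.
Y = 5193 − 7·147 = 4164.
Initially P = 152, Y = 4129, so ΔP = -5 and ΔY = +35.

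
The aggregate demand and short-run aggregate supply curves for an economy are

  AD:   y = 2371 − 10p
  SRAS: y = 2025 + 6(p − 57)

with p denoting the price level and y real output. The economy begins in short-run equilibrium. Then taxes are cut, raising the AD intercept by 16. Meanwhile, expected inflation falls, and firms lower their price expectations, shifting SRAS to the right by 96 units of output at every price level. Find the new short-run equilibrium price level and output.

After both shocks: AD is y = 2387 − 10p and SRAS is y = 1779 + 6p.
Setting them equal: 608 = 16p, so p = 38.
y = 2387 − 10·38 = 2007.

p = 38, y = 2007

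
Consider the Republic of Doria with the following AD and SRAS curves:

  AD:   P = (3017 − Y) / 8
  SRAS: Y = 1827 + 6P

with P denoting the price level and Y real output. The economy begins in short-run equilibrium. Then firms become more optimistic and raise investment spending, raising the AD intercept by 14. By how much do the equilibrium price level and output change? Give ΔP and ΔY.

This is a positive demand shock: AD shifts right.
New AD: Y = 3031 − 8P.
Set AD = SRAS: 3031 − 8P = 1827 + 6P, so 1204 = 14P and P = 86.
Y = 3031 − 8·86 = 2343.
Initially P = 85, Y = 2337, so ΔP = +1 and ΔY = +6.

ΔP = +1, ΔY = +6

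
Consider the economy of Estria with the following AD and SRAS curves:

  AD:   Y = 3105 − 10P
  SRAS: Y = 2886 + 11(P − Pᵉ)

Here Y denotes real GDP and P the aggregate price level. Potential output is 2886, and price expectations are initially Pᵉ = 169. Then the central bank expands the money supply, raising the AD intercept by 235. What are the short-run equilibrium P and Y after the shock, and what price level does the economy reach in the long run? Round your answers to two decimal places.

Short run: P = 110.14, Y = 2238.57. Long run: P = 45.40.

AD shifts right: new AD is Y = 3340 − 10P. With Pᵉ = 169, SRAS is Y = 1027 + 11P.
Short run: 3340 − 10P = 1027 + 11P gives 2313 = 21P, so P = 110.14 and Y = 3340 − 10P = 2238.57.
Y = 2238.57 is below potential 2886; expectations adjust and SRAS shifts right until Y = 2886.
Long run: on the new AD curve, 2886 = 3340 − 10P gives P = 45.40.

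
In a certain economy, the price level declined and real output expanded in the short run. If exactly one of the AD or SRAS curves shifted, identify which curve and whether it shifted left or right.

P fell and Y rose. An AD shift moves P and Y in the same direction; an SRAS shift moves them in opposite directions.
Here P and Y moved in opposite directions, so the SRAS curve shifted.
Since Y rose, SRAS shifted right.

SRAS shifted right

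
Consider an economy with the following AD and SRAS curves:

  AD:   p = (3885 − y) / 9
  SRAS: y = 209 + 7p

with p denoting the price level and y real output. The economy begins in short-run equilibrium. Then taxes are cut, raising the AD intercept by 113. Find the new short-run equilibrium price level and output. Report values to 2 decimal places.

This is a positive demand shock: AD shifts right.
New AD: y = 3998 − 9p.
Set AD = SRAS: 3998 − 9p = 209 + 7p, so 3789 = 16p and p = 236.81.
Substituting into AD, y = 1866.69.

p = 236.81, y = 1866.69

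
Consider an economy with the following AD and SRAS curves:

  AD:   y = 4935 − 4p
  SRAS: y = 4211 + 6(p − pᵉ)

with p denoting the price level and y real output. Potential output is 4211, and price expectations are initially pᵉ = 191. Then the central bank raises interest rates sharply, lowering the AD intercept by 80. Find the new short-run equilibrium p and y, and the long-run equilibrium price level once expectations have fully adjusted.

Short run: p = 179, y = 4139. Long run: p = 161.

AD shifts left: new AD is y = 4855 − 4p. With pᵉ = 191, SRAS is y = 3065 + 6p.
Short run: 4855 − 4p = 3065 + 6p gives 1790 = 10p, so p = 179 and y = 4855 − 4·179 = 4139.
y = 4139 is below potential 4211; expectations adjust and SRAS shifts right until y = 4211.
Long run: on the new AD curve, 4211 = 4855 − 4p gives p = 161.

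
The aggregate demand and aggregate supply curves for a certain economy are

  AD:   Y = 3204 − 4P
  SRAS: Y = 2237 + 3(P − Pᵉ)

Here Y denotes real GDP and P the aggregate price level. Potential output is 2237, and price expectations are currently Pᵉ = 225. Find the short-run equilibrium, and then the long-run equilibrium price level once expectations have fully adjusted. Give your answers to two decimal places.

Short run: with Pᵉ = 225, SRAS is Y = 1562 + 3P. Setting AD = SRAS gives 1642 = 7P, so P = 234.57 and Y = 3204 − 4P = 2265.71.
Output 2265.71 is above potential 2237, so over time expected prices rise and SRAS shifts left until Y returns to 2237.
Long run: Y = 2237 on the AD curve gives 2237 = 3204 − 4P, so P = 241.75.

Short run: P = 234.57, Y = 2265.71. Long run: P = 241.75.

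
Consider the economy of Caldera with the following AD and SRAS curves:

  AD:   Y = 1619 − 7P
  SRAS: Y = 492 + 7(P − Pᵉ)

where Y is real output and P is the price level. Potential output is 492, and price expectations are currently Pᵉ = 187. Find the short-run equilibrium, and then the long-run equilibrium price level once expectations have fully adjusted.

Short run: P = 174, Y = 401. Long run: P = 161.

Short run: with Pᵉ = 187, SRAS is Y = 7P − 817. Setting AD = SRAS gives 2436 = 14P, so P = 174 and Y = 1619 − 7·174 = 401.
Output 401 is below potential 492, so over time expected prices fall and SRAS shifts right until Y returns to 492.
Long run: Y = 492 on the AD curve gives 492 = 1619 − 7P, so P = 161.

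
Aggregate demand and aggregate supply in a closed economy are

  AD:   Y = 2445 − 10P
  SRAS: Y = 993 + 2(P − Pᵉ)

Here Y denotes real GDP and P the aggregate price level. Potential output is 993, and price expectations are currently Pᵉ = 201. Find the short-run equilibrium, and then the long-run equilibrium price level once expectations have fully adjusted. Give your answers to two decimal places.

Short run: with Pᵉ = 201, SRAS is Y = 591 + 2P. Setting AD = SRAS gives 1854 = 12P, so P = 154.50 and Y = 2445 − 10P = 900.00.
Output 900.00 is below potential 993, so over time expected prices fall and SRAS shifts right until Y returns to 993.
Long run: Y = 993 on the AD curve gives 993 = 2445 − 10P, so P = 145.20.

Short run: P = 154.50, Y = 900.00. Long run: P = 145.20.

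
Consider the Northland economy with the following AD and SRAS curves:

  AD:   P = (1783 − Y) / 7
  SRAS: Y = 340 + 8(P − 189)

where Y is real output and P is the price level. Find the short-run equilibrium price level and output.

P = 197, Y = 404

Write SRAS as Y = 340 + 8P − 1512 = 8P − 1172.
Rearrange AD to Y = 1783 − 7P.
Set AD = SRAS: 1783 − 7P = 8P − 1172, so 2955 = 15P and P = 197.
Then Y = 1783 − 7·197 = 404.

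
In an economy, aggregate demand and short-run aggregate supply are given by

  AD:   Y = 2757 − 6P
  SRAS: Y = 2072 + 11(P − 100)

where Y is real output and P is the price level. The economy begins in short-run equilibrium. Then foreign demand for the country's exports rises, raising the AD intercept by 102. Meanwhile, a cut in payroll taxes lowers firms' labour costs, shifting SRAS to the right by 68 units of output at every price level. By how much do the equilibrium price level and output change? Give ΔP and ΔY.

ΔP = +2, ΔY = +90

After both shocks: AD is Y = 2859 − 6P and SRAS is Y = 1040 + 11P.
Setting them equal: 1819 = 17P, so P = 107.
Y = 2859 − 6·107 = 2217.
Initially P = 105, Y = 2127, so ΔP = +2 and ΔY = +90.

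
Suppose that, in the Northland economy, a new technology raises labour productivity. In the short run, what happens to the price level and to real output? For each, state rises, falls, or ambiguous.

Price level: falls; output: rises

This is a favourable supply shock: SRAS shifts right.
Moving along the downward-sloping AD curve, P falls and Y rises.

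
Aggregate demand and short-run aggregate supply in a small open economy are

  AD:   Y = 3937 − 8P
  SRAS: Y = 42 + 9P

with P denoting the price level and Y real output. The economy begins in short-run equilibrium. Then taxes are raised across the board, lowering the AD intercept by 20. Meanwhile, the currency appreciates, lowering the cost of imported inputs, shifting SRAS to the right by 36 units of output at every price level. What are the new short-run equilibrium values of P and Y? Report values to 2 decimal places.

After both shocks: AD is Y = 3917 − 8P and SRAS is Y = 78 + 9P.
Setting them equal: 3839 = 17P, so P = 225.82.
Substituting into AD, Y = 2110.41.

P = 225.82, Y = 2110.41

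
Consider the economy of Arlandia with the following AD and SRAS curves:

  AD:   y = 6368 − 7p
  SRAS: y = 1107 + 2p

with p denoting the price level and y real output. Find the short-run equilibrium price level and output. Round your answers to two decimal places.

p = 584.56, y = 2276.11

Set AD = SRAS: 6368 − 7p = 1107 + 2p, so 5261 = 9p and p = 584.56.
Substituting into AD, y = 6368 − 7p = 2276.11.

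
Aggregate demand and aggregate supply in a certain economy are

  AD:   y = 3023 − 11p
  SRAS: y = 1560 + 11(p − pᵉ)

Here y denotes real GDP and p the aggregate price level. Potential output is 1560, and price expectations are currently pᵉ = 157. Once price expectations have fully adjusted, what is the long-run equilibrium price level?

Long-run p = 133

Short run: with pᵉ = 157, SRAS is y = 11p − 167. Setting AD = SRAS gives 3190 = 22p, so p = 145 and y = 3023 − 11·145 = 1428.
Output 1428 is below potential 1560, so over time expected prices fall and SRAS shifts right until y returns to 1560.
Long run: y = 1560 on the AD curve gives 1560 = 3023 − 11p, so p = 133.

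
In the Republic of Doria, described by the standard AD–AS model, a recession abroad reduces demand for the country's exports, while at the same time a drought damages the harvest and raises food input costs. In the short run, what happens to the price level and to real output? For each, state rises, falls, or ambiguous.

The first event is a negative demand shock: AD shifts left, which by itself pushes P down and Y down.
The second is an adverse supply shock: SRAS shifts left, which by itself pushes P up and Y down.
The two shocks push P in opposite directions, so the effect on P is ambiguous. Both shocks push Y down, so Y falls.

Price level: ambiguous; output: falls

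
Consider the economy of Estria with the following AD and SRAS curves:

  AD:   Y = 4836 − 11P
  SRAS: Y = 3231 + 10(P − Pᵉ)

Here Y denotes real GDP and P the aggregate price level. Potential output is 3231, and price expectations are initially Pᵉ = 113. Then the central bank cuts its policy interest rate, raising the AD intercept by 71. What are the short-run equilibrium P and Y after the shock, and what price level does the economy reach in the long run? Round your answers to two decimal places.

Short run: P = 133.62, Y = 3437.19. Long run: P = 152.36.

AD shifts right: new AD is Y = 4907 − 11P. With Pᵉ = 113, SRAS is Y = 2101 + 10P.
Short run: 4907 − 11P = 2101 + 10P gives 2806 = 21P, so P = 133.62 and Y = 4907 − 11P = 3437.19.
Y = 3437.19 is above potential 3231; expectations adjust and SRAS shifts left until Y = 3231.
Long run: on the new AD curve, 3231 = 4907 − 11P gives P = 152.36.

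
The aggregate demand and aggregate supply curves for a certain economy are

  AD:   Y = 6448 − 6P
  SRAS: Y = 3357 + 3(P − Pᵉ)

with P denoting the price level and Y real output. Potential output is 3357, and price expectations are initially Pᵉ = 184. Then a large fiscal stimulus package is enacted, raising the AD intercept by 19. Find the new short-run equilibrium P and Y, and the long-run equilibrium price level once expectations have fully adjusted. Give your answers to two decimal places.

AD shifts right: new AD is Y = 6467 − 6P. With Pᵉ = 184, SRAS is Y = 2805 + 3P.
Short run: 6467 − 6P = 2805 + 3P gives 3662 = 9P, so P = 406.89 and Y = 6467 − 6P = 4025.67.
Y = 4025.67 is above potential 3357; expectations adjust and SRAS shifts left until Y = 3357.
Long run: on the new AD curve, 3357 = 6467 − 6P gives P = 518.33.

Short run: P = 406.89, Y = 4025.67. Long run: P = 518.33.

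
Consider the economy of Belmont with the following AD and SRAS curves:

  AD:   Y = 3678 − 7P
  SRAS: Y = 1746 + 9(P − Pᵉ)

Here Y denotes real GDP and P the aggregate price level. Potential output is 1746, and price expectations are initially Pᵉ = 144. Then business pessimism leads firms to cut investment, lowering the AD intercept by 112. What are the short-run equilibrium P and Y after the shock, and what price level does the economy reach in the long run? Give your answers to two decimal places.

Short run: P = 194.75, Y = 2202.75. Long run: P = 260.00.

AD shifts left: new AD is Y = 3566 − 7P. With Pᵉ = 144, SRAS is Y = 450 + 9P.
Short run: 3566 − 7P = 450 + 9P gives 3116 = 16P, so P = 194.75 and Y = 3566 − 7P = 2202.75.
Y = 2202.75 is above potential 1746; expectations adjust and SRAS shifts left until Y = 1746.
Long run: on the new AD curve, 1746 = 3566 − 7P gives P = 260.00.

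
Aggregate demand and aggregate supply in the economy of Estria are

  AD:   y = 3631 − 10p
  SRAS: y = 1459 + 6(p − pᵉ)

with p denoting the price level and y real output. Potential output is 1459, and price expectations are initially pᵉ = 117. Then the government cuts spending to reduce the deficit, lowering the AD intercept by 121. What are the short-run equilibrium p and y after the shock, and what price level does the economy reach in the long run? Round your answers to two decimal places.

Short run: p = 172.06, y = 1789.38. Long run: p = 205.10.

AD shifts left: new AD is y = 3510 − 10p. With pᵉ = 117, SRAS is y = 757 + 6p.
Short run: 3510 − 10p = 757 + 6p gives 2753 = 16p, so p = 172.06 and y = 3510 − 10p = 1789.38.
y = 1789.38 is above potential 1459; expectations adjust and SRAS shifts left until y = 1459.
Long run: on the new AD curve, 1459 = 3510 − 10p gives p = 205.10.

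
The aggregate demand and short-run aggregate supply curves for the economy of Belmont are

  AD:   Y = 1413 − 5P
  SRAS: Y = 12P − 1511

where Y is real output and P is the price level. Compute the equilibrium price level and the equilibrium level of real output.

P = 172, Y = 553

Set AD = SRAS: 1413 − 5P = 12P − 1511, so 2924 = 17P and P = 172.
Then Y = 1413 − 5·172 = 553.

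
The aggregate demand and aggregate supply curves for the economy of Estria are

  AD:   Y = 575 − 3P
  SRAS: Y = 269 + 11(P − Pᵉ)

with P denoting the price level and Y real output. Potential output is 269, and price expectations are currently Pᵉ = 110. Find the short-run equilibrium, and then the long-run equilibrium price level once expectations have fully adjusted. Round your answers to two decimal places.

Short run: with Pᵉ = 110, SRAS is Y = 11P − 941. Setting AD = SRAS gives 1516 = 14P, so P = 108.29 and Y = 575 − 3P = 250.14.
Output 250.14 is below potential 269, so over time expected prices fall and SRAS shifts right until Y returns to 269.
Long run: Y = 269 on the AD curve gives 269 = 575 − 3P, so P = 102.00.

Short run: P = 108.29, Y = 250.14. Long run: P = 102.00.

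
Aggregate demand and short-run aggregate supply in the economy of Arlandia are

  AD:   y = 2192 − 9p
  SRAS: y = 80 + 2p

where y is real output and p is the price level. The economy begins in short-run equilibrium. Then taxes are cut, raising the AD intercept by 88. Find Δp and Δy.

Δp = +8, Δy = +16

This is a positive demand shock: AD shifts right.
New AD: y = 2280 − 9p.
Set AD = SRAS: 2280 − 9p = 80 + 2p, so 2200 = 11p and p = 200.
y = 2280 − 9·200 = 480.
Initially p = 192, y = 464, so Δp = +8 and Δy = +16.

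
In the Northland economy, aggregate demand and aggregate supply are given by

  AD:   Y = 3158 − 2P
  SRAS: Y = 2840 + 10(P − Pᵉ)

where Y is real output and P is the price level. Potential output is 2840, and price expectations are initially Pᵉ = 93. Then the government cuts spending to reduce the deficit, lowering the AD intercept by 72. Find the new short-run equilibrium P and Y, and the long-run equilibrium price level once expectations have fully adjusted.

Short run: P = 98, Y = 2890. Long run: P = 123.

AD shifts left: new AD is Y = 3086 − 2P. With Pᵉ = 93, SRAS is Y = 1910 + 10P.
Short run: 3086 − 2P = 1910 + 10P gives 1176 = 12P, so P = 98 and Y = 3086 − 2·98 = 2890.
Y = 2890 is above potential 2840; expectations adjust and SRAS shifts left until Y = 2840.
Long run: on the new AD curve, 2840 = 3086 − 2P gives P = 123.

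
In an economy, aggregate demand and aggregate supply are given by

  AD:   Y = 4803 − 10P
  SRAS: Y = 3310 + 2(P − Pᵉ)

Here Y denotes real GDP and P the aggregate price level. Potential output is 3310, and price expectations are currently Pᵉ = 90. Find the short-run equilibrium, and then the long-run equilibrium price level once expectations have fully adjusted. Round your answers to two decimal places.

Short run: P = 139.42, Y = 3408.83. Long run: P = 149.30.

Short run: with Pᵉ = 90, SRAS is Y = 3130 + 2P. Setting AD = SRAS gives 1673 = 12P, so P = 139.42 and Y = 4803 − 10P = 3408.83.
Output 3408.83 is above potential 3310, so over time expected prices rise and SRAS shifts left until Y returns to 3310.
Long run: Y = 3310 on the AD curve gives 3310 = 4803 − 10P, so P = 149.30.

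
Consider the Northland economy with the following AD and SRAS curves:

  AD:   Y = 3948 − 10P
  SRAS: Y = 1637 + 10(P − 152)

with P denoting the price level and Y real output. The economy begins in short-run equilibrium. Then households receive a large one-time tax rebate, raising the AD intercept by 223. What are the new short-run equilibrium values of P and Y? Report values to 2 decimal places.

This is a positive demand shock: AD shifts right.
New AD: Y = 4171 − 10P.
SRAS can be written Y = 117 + 10P.
Set AD = SRAS: 4171 − 10P = 117 + 10P, so 4054 = 20P and P = 202.70.
Substituting into AD, Y = 2144.00.

P = 202.70, Y = 2144.00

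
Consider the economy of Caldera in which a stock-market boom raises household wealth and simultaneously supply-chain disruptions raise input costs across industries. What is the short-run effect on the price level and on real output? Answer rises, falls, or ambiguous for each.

Price level: rises; output: ambiguous

The first event is a positive demand shock: AD shifts right, which by itself pushes P up and Y up.
The second is an adverse supply shock: SRAS shifts left, which by itself pushes P up and Y down.
Both shocks push P up, so P rises. The two shocks push Y in opposite directions, so the effect on Y is ambiguous.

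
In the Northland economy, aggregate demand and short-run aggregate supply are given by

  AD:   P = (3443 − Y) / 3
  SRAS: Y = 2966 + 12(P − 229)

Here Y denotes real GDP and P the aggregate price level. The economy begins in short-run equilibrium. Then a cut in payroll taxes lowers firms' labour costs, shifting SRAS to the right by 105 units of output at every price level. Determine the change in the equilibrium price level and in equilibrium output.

ΔP = -7, ΔY = +21

This is a positive supply shock: SRAS shifts right.
New SRAS: Y = 323 + 12P.
Set AD = SRAS: 3443 − 3P = 323 + 12P, so 3120 = 15P and P = 208.
Y = 3443 − 3·208 = 2819.
Initially P = 215, Y = 2798, so ΔP = -7 and ΔY = +21.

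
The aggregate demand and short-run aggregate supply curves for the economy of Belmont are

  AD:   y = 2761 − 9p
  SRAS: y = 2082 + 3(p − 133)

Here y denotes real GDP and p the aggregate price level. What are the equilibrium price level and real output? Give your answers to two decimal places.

p = 89.83, y = 1952.50

Write SRAS as y = 2082 + 3p − 399 = 1683 + 3p.
Set AD = SRAS: 2761 − 9p = 1683 + 3p, so 1078 = 12p and p = 89.83.
Substituting into AD, y = 2761 − 9p = 1952.50.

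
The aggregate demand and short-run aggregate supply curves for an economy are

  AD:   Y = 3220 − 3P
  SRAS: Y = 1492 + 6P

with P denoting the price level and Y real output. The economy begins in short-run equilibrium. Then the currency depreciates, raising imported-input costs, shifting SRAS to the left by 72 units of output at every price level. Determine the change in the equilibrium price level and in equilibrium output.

This is a negative supply shock: SRAS shifts left.
New SRAS: Y = 1420 + 6P.
Set AD = SRAS: 3220 − 3P = 1420 + 6P, so 1800 = 9P and P = 200.
Y = 3220 − 3·200 = 2620.
Initially P = 192, Y = 2644, so ΔP = +8 and ΔY = -24.

ΔP = +8, ΔY = -24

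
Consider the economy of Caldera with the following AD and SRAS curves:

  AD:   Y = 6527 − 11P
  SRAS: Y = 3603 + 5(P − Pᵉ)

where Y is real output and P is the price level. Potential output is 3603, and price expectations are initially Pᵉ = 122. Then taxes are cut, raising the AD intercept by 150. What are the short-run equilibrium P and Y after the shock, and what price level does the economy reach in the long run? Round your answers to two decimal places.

AD shifts right: new AD is Y = 6677 − 11P. With Pᵉ = 122, SRAS is Y = 2993 + 5P.
Short run: 6677 − 11P = 2993 + 5P gives 3684 = 16P, so P = 230.25 and Y = 6677 − 11P = 4144.25.
Y = 4144.25 is above potential 3603; expectations adjust and SRAS shifts left until Y = 3603.
Long run: on the new AD curve, 3603 = 6677 − 11P gives P = 279.45.

Short run: P = 230.25, Y = 4144.25. Long run: P = 279.45.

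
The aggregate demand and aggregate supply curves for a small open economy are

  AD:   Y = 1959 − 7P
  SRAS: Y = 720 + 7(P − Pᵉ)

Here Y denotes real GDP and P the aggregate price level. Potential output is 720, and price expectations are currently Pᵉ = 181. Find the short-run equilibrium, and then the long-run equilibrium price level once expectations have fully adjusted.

Short run: P = 179, Y = 706. Long run: P = 177.

Short run: with Pᵉ = 181, SRAS is Y = 7P − 547. Setting AD = SRAS gives 2506 = 14P, so P = 179 and Y = 1959 − 7·179 = 706.
Output 706 is below potential 720, so over time expected prices fall and SRAS shifts right until Y returns to 720.
Long run: Y = 720 on the AD curve gives 720 = 1959 − 7P, so P = 177.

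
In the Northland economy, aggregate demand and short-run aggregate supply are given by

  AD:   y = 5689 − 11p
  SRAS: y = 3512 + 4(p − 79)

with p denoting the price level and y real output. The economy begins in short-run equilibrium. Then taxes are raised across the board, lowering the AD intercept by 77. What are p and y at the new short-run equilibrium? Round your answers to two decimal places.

p = 161.07, y = 3840.27

This is a negative demand shock: AD shifts left.
New AD: y = 5612 − 11p.
SRAS can be written y = 3196 + 4p.
Set AD = SRAS: 5612 − 11p = 3196 + 4p, so 2416 = 15p and p = 161.07.
Substituting into AD, y = 3840.27.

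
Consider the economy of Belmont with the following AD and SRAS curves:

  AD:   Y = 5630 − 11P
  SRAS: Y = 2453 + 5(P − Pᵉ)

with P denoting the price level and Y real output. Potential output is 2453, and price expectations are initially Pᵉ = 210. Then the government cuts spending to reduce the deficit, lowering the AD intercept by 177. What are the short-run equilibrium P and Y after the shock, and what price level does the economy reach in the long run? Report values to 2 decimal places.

AD shifts left: new AD is Y = 5453 − 11P. With Pᵉ = 210, SRAS is Y = 1403 + 5P.
Short run: 5453 − 11P = 1403 + 5P gives 4050 = 16P, so P = 253.13 and Y = 5453 − 11P = 2668.63.
Y = 2668.63 is above potential 2453; expectations adjust and SRAS shifts left until Y = 2453.
Long run: on the new AD curve, 2453 = 5453 − 11P gives P = 272.73.

Short run: P = 253.13, Y = 2668.63. Long run: P = 272.73.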